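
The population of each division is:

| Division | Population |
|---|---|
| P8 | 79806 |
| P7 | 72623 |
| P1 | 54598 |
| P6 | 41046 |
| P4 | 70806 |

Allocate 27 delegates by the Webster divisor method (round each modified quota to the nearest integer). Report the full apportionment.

Standard divisor 318879/27 ≈ 11810.333; standard quotas: P8 6.757, P7 6.149, P1 4.623, P6 3.475, P4 5.995.
Rounding to the nearest integer gives P8 7, P7 6, P1 5, P6 3, P4 6 — total 27, matching the house size, so no adjustment is needed.

P8: 7; P7: 6; P1: 5; P6: 3; P4: 6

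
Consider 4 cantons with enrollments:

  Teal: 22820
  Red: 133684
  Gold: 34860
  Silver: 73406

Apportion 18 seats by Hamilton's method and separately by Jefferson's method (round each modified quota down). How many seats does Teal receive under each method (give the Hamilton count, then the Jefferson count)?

Hamilton: Teal 2, Red 9, Gold 2, Silver 5.
Jefferson: Teal 1, Red 10, Gold 2, Silver 5.
Teal gets 2 under Hamilton and 1 under Jefferson.

2 and 1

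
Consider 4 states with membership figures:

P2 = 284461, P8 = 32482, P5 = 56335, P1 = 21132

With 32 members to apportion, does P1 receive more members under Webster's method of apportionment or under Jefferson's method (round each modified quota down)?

Webster

Webster: P2 23, P8 3, P5 4, P1 2.
Jefferson: P2 25, P8 2, P5 4, P1 1.
P1 gets 2 under Webster and 1 under Jefferson.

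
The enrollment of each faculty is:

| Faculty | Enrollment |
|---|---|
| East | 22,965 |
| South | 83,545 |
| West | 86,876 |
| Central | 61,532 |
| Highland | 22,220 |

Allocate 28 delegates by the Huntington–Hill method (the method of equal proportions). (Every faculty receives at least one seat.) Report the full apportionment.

With divisor 9670: modified quotas East 2.375, South 8.640, West 8.984, Central 6.363, Highland 2.298.
Geometric-mean thresholds: East √(2·3)=2.449, South √(8·9)=8.485, West √(8·9)=8.485, Central √(6·7)=6.481, Highland √(2·3)=2.449.
Each quota rounded against its threshold gives East 2, South 9, West 9, Central 6, Highland 2 (total 28).

East 2, South 9, West 9, Central 6, Highland 2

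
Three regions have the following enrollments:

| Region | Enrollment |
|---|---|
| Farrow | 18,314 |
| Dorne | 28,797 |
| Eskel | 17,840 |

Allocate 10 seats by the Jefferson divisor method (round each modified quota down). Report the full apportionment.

Standard divisor 64951/10 ≈ 6495.1; standard quotas: Farrow 2.820, Dorne 4.434, Eskel 2.747.
Rounding down gives 2, 4, 2 = 8 seats, so the divisor must be adjusted.
With modified divisor 5900: modified quotas Farrow 3.104, Dorne 4.881, Eskel 3.024.
Rounding down: Farrow 3, Dorne 4, Eskel 3 (total 10).

Farrow=3; Dorne=4; Eskel=3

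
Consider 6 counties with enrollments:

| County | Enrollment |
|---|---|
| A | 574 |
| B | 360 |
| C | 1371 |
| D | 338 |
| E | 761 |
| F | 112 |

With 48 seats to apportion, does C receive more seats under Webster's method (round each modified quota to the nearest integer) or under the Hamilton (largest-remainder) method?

Hamilton

Webster: A 8, B 5, C 18, D 5, E 10, F 2.
Hamilton: A 8, B 5, C 19, D 5, E 10, F 1.
C gets 18 under Webster and 19 under Hamilton.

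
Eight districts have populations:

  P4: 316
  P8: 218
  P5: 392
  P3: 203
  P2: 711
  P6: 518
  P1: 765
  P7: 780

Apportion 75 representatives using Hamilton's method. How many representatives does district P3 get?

Standard divisor: 3903 ÷ 75 ≈ 52.04.
Standard quotas: P4 6.072, P8 4.189, P5 7.533, P3 3.901, P2 13.663, P6 9.954, P1 14.700, P7 14.988.
Lower quotas: P4 6, P8 4, P5 7, P3 3, P2 13, P6 9, P1 14, P7 14 (sum 70, leaving 5 seats).
Remainders in descending order: P7 0.988, P6 0.954, P3 0.901, P1 0.700, P2 0.663, P5 0.533, P8 0.189, P4 0.072.
Largest remainders: P7, P6, P3, P1, P2 receive the extra seats.
P3 receives 4.

4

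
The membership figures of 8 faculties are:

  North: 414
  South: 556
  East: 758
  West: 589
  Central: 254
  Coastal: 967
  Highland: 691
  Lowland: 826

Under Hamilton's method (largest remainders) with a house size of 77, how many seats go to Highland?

10

Standard divisor: 5055 ÷ 77 ≈ 65.649.
Standard quotas: North 6.306, South 8.469, East 11.546, West 8.972, Central 3.869, Coastal 14.730, Highland 10.526, Lowland 12.582.
Lower quotas: North 6, South 8, East 11, West 8, Central 3, Coastal 14, Highland 10, Lowland 12 (sum 72, leaving 5 seats).
Remainders in descending order: West 0.972, Central 0.869, Coastal 0.730, Lowland 0.582, East 0.546, Highland 0.526, South 0.469, North 0.306.
Largest remainders: West, Central, Coastal, Lowland, East receive the extra seats.
Highland receives 10.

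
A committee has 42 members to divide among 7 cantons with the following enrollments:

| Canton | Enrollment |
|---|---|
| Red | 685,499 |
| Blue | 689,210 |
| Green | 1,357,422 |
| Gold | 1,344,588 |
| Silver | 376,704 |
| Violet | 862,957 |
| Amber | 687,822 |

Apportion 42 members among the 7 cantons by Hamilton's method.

Red 5; Blue 5; Green 9; Gold 9; Silver 3; Violet 6; Amber 5

Total 6004202; standard divisor 6004202/42 ≈ 142957.19.
Standard quotas: Red 4.7951, Blue 4.8211, Green 9.4953, Gold 9.4055, Silver 2.6351, Violet 6.0365, Amber 4.8114.
Lower quotas: Red 4, Blue 4, Green 9, Gold 9, Silver 2, Violet 6, Amber 4 (sum 38, leaving 4 seats).
Remainders in descending order: Blue 0.8211, Amber 0.8114, Red 0.7951, Silver 0.6351, Green 0.4953, Gold 0.4055, Violet 0.0365.
The surplus seats go to Blue, Amber, Red, Silver.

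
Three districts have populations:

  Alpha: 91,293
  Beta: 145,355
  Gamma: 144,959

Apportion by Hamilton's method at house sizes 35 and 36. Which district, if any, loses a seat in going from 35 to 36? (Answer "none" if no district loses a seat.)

At 35 seats: Alpha 9, Beta 13, Gamma 13.
At 36 seats: Alpha 8, Beta 14, Gamma 14.
Alpha drops from 9 to 8.

Alpha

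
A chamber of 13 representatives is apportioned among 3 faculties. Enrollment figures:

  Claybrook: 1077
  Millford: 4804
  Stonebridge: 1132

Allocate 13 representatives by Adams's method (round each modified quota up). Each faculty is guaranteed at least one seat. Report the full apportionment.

Claybrook 2, Millford 9, Stonebridge 2

Standard divisor 7013/13 ≈ 539.462; standard quotas: Claybrook 1.996, Millford 8.905, Stonebridge 2.098.
Rounding up gives 2, 9, 3 = 14 seats, so the divisor must be adjusted.
With modified divisor 580: modified quotas Claybrook 1.857, Millford 8.283, Stonebridge 1.952.
Rounding up: Claybrook 2, Millford 9, Stonebridge 2 (total 13).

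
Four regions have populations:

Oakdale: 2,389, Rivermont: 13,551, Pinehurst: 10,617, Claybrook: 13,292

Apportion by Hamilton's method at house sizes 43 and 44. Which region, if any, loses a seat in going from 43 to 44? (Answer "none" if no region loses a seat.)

Oakdale

At 43 seats: Oakdale 3, Rivermont 15, Pinehurst 11, Claybrook 14.
At 44 seats: Oakdale 2, Rivermont 15, Pinehurst 12, Claybrook 15.
Oakdale drops from 3 to 2.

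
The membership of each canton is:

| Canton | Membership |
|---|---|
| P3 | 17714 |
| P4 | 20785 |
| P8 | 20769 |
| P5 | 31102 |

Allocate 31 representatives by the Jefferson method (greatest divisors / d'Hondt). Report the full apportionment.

Standard divisor 90370/31 ≈ 2915.161; standard quotas: P3 6.077, P4 7.130, P8 7.124, P5 10.669.
Rounding down gives 6, 7, 7, 10 = 30 seats, so the divisor must be adjusted.
With modified divisor 2700: modified quotas P3 6.561, P4 7.698, P8 7.692, P5 11.519.
Rounding down: P3 6, P4 7, P8 7, P5 11 (total 31).

P3: 6; P4: 7; P8: 7; P5: 11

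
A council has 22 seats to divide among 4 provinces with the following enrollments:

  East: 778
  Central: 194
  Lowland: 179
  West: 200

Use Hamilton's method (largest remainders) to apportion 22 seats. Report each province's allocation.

East 13; Central 3; Lowland 3; West 3

Total 1351; standard divisor 1351/22 ≈ 61.409.
Standard quotas: East 12.669, Central 3.159, Lowland 2.915, West 3.257.
Lower quotas: East 12, Central 3, Lowland 2, West 3 (sum 20, leaving 2 seats).
Remainders in descending order: Lowland 0.915, East 0.669, West 0.257, Central 0.159.
The surplus seats go to Lowland, East.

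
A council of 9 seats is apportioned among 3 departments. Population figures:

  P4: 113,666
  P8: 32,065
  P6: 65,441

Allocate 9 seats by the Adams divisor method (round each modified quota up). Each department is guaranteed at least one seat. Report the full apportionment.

P4 4; P8 2; P6 3

Standard divisor 211172/9 ≈ 23463.556; standard quotas: P4 4.844, P8 1.367, P6 2.789.
Rounding up gives 5, 2, 3 = 10 seats, so the divisor must be adjusted.
With modified divisor 30200: modified quotas P4 3.764, P8 1.062, P6 2.167.
Rounding up: P4 4, P8 2, P6 3 (total 9).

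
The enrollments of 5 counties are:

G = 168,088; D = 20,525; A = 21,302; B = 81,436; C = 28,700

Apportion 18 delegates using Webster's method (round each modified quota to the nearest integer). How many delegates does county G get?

9

Standard divisor 320051/18 ≈ 17780.611; standard quotas: G 9.453, D 1.154, A 1.198, B 4.580, C 1.614.
Rounding to the nearest integer gives G 9, D 1, A 1, B 5, C 2 — total 18, matching the house size, so no adjustment is needed.
G receives 9.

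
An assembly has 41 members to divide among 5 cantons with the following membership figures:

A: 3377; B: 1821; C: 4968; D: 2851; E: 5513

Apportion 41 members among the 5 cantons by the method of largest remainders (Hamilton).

A=8; B=4; C=11; D=6; E=12

Standard divisor: 18530 ÷ 41 ≈ 451.951.
Standard quotas: A 7.4720, B 4.0292, C 10.9923, D 6.3082, E 12.1982.
Lower quotas: A 7, B 4, C 10, D 6, E 12 (sum 39, leaving 2 seats).
Remainders in descending order: C 0.9923, A 0.4720, D 0.3082, E 0.1982, B 0.0292.
The surplus seats go to C, A.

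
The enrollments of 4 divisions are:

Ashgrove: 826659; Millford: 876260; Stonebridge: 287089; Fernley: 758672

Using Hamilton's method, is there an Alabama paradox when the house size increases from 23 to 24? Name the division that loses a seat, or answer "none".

At 23 seats: Ashgrove 7, Millford 7, Stonebridge 3, Fernley 6.
At 24 seats: Ashgrove 7, Millford 8, Stonebridge 2, Fernley 7.
Stonebridge drops from 3 to 2.

Stonebridge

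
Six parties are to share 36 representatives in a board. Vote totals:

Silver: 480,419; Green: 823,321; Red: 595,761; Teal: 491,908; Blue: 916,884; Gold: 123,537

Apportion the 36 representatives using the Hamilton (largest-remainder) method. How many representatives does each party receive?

The standard divisor is 3431830/36 ≈ 95328.611.
Standard quotas: Silver 5.0396, Green 8.6367, Red 6.2496, Teal 5.1601, Blue 9.6181, Gold 1.2959.
Lower quotas: Silver 5, Green 8, Red 6, Teal 5, Blue 9, Gold 1 (sum 34, leaving 2 seats).
Remainders in descending order: Green 0.6367, Blue 0.6181, Gold 0.2959, Red 0.2496, Teal 0.1601, Silver 0.0396.
The surplus seats go to Green, Blue.

Silver: 5; Green: 9; Red: 6; Teal: 5; Blue: 10; Gold: 1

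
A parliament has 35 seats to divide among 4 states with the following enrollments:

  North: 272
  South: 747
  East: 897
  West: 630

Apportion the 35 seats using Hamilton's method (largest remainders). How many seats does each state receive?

The standard divisor is 2546/35 ≈ 72.743.
Standard quotas: North 3.739, South 10.269, East 12.331, West 8.661.
Lower quotas: North 3, South 10, East 12, West 8 (sum 33, leaving 2 seats).
Remainders in descending order: North 0.739, West 0.661, East 0.331, South 0.269.
Largest remainders: North, West receive the extra seats.

North=4; South=10; East=12; West=9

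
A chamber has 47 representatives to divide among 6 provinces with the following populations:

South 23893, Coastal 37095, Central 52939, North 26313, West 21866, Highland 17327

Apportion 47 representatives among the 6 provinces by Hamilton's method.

South 6; Coastal 10; Central 14; North 7; West 6; Highland 4

Standard divisor: 179433 ÷ 47 ≈ 3817.723.
Standard quotas: South 6.2584, Coastal 9.7165, Central 13.8666, North 6.8923, West 5.7275, Highland 4.5386.
Lower quotas: South 6, Coastal 9, Central 13, North 6, West 5, Highland 4 (sum 43, leaving 4 seats).
Remainders in descending order: North 0.8923, Central 0.8666, West 0.7275, Coastal 0.7165, Highland 0.5386, South 0.2584.
Largest remainders: North, Central, West, Coastal receive the extra seats.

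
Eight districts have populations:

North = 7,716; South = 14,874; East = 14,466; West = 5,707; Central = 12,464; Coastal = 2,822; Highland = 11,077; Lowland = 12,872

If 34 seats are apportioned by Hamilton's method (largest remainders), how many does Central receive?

5

Standard divisor: 81998 ÷ 34 ≈ 2411.706.
Standard quotas: North 3.1994, South 6.1674, East 5.9982, West 2.3664, Central 5.1681, Coastal 1.1701, Highland 4.5930, Lowland 5.3373.
Lower quotas: North 3, South 6, East 5, West 2, Central 5, Coastal 1, Highland 4, Lowland 5 (sum 31, leaving 3 seats).
Remainders in descending order: East 0.9982, Highland 0.5930, West 0.3664, Lowland 0.3373, North 0.1994, Coastal 0.1701, Central 0.1681, South 0.1674.
Largest remainders: East, Highland, West receive the extra seats.
Central receives 5.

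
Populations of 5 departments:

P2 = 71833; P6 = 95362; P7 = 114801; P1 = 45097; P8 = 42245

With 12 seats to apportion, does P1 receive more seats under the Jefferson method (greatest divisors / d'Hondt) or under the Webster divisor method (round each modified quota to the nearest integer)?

Jefferson: P2 3, P6 3, P7 4, P1 1, P8 1.
Webster: P2 2, P6 3, P7 4, P1 2, P8 1.
P1 gets 1 under Jefferson and 2 under Webster.

Webster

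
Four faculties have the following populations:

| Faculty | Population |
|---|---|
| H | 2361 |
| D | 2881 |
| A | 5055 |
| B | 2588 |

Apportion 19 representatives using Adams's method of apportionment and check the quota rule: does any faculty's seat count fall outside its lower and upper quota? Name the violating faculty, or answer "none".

Standard quotas: H 3.481, D 4.248, A 7.454, B 3.816.
Adams allocation: H 4, D 4, A 7, B 4.
Every allocation lies between the lower and upper quota.

none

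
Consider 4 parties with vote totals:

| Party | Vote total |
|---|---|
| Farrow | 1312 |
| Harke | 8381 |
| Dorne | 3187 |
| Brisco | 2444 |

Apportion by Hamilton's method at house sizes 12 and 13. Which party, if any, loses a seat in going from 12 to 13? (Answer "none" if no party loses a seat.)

At 12 seats: Farrow 1, Harke 7, Dorne 2, Brisco 2.
At 13 seats: Farrow 1, Harke 7, Dorne 3, Brisco 2.
No party's allocation decreased.

none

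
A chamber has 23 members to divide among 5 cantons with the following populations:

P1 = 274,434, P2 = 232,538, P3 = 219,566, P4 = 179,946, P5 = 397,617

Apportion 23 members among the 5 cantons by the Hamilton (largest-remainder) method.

The standard divisor is 1304101/23 ≈ 56700.043.
Standard quotas: P1 4.8401, P2 4.1012, P3 3.8724, P4 3.1736, P5 7.0126.
Lower quotas: P1 4, P2 4, P3 3, P4 3, P5 7 (sum 21, leaving 2 seats).
Remainders in descending order: P3 0.8724, P1 0.8401, P4 0.1736, P2 0.1012, P5 0.0126.
The surplus seats go to P3, P1.

P1=5, P2=4, P3=4, P4=3, P5=7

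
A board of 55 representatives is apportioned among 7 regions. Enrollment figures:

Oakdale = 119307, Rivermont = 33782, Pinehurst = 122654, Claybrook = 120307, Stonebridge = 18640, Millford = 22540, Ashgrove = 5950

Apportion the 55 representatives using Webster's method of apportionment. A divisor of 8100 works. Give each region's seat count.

With modified divisor 8100: modified quotas Oakdale 14.729, Rivermont 4.171, Pinehurst 15.142, Claybrook 14.853, Stonebridge 2.301, Millford 2.783, Ashgrove 0.735.
Rounding to the nearest integer: Oakdale 15, Rivermont 4, Pinehurst 15, Claybrook 15, Stonebridge 2, Millford 3, Ashgrove 1 (total 55).

Oakdale=15, Rivermont=4, Pinehurst=15, Claybrook=15, Stonebridge=2, Millford=3, Ashgrove=1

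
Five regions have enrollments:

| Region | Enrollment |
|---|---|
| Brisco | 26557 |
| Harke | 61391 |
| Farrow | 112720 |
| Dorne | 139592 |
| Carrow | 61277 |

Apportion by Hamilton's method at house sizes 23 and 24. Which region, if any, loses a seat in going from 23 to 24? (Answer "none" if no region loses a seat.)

At 23 seats: Brisco 2, Harke 4, Farrow 6, Dorne 8, Carrow 3.
At 24 seats: Brisco 1, Harke 4, Farrow 7, Dorne 8, Carrow 4.
Brisco drops from 2 to 1.

Brisco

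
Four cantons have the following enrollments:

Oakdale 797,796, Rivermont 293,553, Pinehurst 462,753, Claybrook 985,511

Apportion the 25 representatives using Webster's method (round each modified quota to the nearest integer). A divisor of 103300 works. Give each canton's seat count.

With modified divisor 103300: modified quotas Oakdale 7.723, Rivermont 2.842, Pinehurst 4.480, Claybrook 9.540.
Rounding to the nearest integer: Oakdale 8, Rivermont 3, Pinehurst 4, Claybrook 10 (total 25).

Oakdale: 8, Rivermont: 3, Pinehurst: 4, Claybrook: 10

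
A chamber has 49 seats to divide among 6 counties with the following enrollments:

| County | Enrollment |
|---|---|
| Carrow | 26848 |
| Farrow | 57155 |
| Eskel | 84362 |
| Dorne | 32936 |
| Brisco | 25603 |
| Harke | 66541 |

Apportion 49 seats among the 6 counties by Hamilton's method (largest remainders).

Carrow: 4; Farrow: 10; Eskel: 14; Dorne: 6; Brisco: 4; Harke: 11

The standard divisor is 293445/49 ≈ 5988.673.
Standard quotas: Carrow 4.4831, Farrow 9.5438, Eskel 14.0869, Dorne 5.4997, Brisco 4.2752, Harke 11.1111.
Lower quotas: Carrow 4, Farrow 9, Eskel 14, Dorne 5, Brisco 4, Harke 11 (sum 47, leaving 2 seats).
Remainders in descending order: Farrow 0.5438, Dorne 0.4997, Carrow 0.4831, Brisco 0.2752, Harke 0.1111, Eskel 0.0869.
Largest remainders: Farrow, Dorne receive the extra seats.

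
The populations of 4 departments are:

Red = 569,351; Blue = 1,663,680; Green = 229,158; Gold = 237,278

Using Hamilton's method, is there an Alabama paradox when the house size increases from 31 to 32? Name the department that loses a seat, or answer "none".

At 31 seats: Red 6, Blue 19, Green 3, Gold 3.
At 32 seats: Red 7, Blue 20, Green 2, Gold 3.
Green drops from 3 to 2.

Green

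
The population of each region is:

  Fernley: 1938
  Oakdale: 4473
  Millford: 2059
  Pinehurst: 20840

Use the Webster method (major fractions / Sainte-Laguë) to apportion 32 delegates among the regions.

Standard divisor 29310/32 ≈ 915.938; standard quotas: Fernley 2.116, Oakdale 4.884, Millford 2.248, Pinehurst 22.753.
Rounding to the nearest integer gives Fernley 2, Oakdale 5, Millford 2, Pinehurst 23 — total 32, matching the house size, so no adjustment is needed.

Fernley 2; Oakdale 5; Millford 2; Pinehurst 23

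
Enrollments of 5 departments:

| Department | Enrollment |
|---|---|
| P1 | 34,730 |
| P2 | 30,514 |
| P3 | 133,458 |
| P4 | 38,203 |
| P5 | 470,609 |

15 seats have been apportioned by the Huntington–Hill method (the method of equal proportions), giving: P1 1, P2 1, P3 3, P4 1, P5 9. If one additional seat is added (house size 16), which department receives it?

Priority for the next seat is population ÷ (√(s·(s+1))).
Priorities: P1 24557.819, P2 21576.656, P3 38526.006, P4 27013.600, P5 49606.544.
Highest priority: P5.

P5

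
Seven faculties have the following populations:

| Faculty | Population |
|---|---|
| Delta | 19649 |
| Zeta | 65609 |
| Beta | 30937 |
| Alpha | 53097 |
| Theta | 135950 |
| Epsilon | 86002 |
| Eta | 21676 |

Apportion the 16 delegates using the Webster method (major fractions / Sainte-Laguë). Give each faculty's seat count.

Standard divisor 412920/16 ≈ 25807.5; standard quotas: Delta 0.761, Zeta 2.542, Beta 1.199, Alpha 2.057, Theta 5.268, Epsilon 3.332, Eta 0.840.
Rounding to the nearest integer gives Delta 1, Zeta 3, Beta 1, Alpha 2, Theta 5, Epsilon 3, Eta 1 — total 16, matching the house size, so no adjustment is needed.

Delta=1, Zeta=3, Beta=1, Alpha=2, Theta=5, Epsilon=3, Eta=1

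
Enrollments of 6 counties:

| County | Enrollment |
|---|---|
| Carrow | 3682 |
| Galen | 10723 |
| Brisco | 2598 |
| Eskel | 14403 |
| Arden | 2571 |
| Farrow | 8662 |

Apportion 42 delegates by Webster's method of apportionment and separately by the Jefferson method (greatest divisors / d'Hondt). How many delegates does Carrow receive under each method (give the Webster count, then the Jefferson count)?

Webster: Carrow 4, Galen 10, Brisco 3, Eskel 14, Arden 3, Farrow 8.
Jefferson: Carrow 3, Galen 11, Brisco 2, Eskel 15, Arden 2, Farrow 9.
Carrow gets 4 under Webster and 3 under Jefferson.

4 and 3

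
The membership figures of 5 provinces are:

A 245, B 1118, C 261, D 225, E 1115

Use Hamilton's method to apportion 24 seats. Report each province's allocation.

The standard divisor is 2964/24 ≈ 123.5.
Standard quotas: A 1.984, B 9.053, C 2.113, D 1.822, E 9.028.
Lower quotas: A 1, B 9, C 2, D 1, E 9 (sum 22, leaving 2 seats).
Remainders in descending order: A 0.984, D 0.822, C 0.113, B 0.053, E 0.028.
The surplus seats go to A, D.

A=2, B=9, C=2, D=2, E=9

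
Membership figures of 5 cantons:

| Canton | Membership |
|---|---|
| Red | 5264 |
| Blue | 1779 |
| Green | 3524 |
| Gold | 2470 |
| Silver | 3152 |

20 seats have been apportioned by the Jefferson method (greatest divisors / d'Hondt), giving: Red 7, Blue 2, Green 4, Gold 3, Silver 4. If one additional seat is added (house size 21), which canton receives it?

Priority for the next seat is population ÷ (current seats + 1).
Priorities: Red 658.000, Blue 593.000, Green 704.800, Gold 617.500, Silver 630.400.
Highest priority: Green.

Green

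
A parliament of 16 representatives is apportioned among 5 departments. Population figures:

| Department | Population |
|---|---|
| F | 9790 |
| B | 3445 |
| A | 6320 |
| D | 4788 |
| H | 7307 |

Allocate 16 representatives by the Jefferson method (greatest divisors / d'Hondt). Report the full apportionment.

Standard divisor 31650/16 ≈ 1978.125; standard quotas: F 4.949, B 1.742, A 3.195, D 2.420, H 3.694.
Rounding down gives 4, 1, 3, 2, 3 = 13 seats, so the divisor must be adjusted.
With modified divisor 1700: modified quotas F 5.759, B 2.026, A 3.718, D 2.816, H 4.298.
Rounding down: F 5, B 2, A 3, D 2, H 4 (total 16).

F 5; B 2; A 3; D 2; H 4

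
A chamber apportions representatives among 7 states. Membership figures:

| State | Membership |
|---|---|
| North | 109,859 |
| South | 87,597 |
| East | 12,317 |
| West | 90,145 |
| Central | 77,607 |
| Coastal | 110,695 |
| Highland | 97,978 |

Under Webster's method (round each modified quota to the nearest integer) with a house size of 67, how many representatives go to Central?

Standard divisor 586198/67 ≈ 8749.224; standard quotas: North 12.556, South 10.012, East 1.408, West 10.303, Central 8.870, Coastal 12.652, Highland 11.198.
Rounding to the nearest integer gives North 13, South 10, East 1, West 10, Central 9, Coastal 13, Highland 11 — total 67, matching the house size, so no adjustment is needed.
Central receives 9.

9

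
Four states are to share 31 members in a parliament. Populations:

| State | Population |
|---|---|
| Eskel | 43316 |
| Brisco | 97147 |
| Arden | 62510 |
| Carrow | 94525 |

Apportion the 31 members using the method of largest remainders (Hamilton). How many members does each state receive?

Eskel=4, Brisco=10, Arden=7, Carrow=10

Standard divisor: 297498 ÷ 31 ≈ 9596.71.
Standard quotas: Eskel 4.5136, Brisco 10.1229, Arden 6.5137, Carrow 9.8497.
Lower quotas: Eskel 4, Brisco 10, Arden 6, Carrow 9 (sum 29, leaving 2 seats).
Remainders in descending order: Carrow 0.8497, Arden 0.5137, Eskel 0.5136, Brisco 0.1229.
Largest remainders: Carrow, Arden receive the extra seats.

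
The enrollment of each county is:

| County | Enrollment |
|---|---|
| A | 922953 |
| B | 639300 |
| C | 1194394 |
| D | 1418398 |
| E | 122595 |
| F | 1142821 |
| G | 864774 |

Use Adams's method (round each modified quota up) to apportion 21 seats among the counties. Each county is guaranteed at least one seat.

A: 3; B: 2; C: 4; D: 4; E: 1; F: 4; G: 3

Standard divisor 6305235/21 ≈ 300249.286; standard quotas: A 3.074, B 2.129, C 3.978, D 4.724, E 0.408, F 3.806, G 2.880.
Rounding up gives 4, 3, 4, 5, 1, 4, 3 = 24 seats, so the divisor must be adjusted.
With modified divisor 367800: modified quotas A 2.509, B 1.738, C 3.247, D 3.856, E 0.333, F 3.107, G 2.351.
Rounding up: A 3, B 2, C 4, D 4, E 1, F 4, G 3 (total 21).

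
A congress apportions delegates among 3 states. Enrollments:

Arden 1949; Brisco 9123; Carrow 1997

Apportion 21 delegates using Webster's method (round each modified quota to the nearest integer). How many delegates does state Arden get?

Standard divisor 13069/21 ≈ 622.333; standard quotas: Arden 3.132, Brisco 14.659, Carrow 3.209.
Rounding to the nearest integer gives Arden 3, Brisco 15, Carrow 3 — total 21, matching the house size, so no adjustment is needed.
Arden receives 3.

3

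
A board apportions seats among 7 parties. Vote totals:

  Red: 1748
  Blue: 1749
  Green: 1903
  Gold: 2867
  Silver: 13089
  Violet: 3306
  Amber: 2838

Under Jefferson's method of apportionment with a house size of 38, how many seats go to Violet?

Standard divisor 27500/38 ≈ 723.684; standard quotas: Red 2.415, Blue 2.417, Green 2.630, Gold 3.962, Silver 18.087, Violet 4.568, Amber 3.922.
Rounding down gives 2, 2, 2, 3, 18, 4, 3 = 34 seats, so the divisor must be adjusted.
With modified divisor 658: modified quotas Red 2.657, Blue 2.658, Green 2.892, Gold 4.357, Silver 19.892, Violet 5.024, Amber 4.313.
Rounding down: Red 2, Blue 2, Green 2, Gold 4, Silver 19, Violet 5, Amber 4 (total 38).
Violet receives 5.

5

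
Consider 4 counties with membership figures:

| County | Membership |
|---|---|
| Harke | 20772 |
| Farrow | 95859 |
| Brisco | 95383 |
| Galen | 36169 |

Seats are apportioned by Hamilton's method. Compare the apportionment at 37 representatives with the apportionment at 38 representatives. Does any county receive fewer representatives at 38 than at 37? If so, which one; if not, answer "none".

Galen

At 37 seats: Harke 3, Farrow 14, Brisco 14, Galen 6.
At 38 seats: Harke 3, Farrow 15, Brisco 15, Galen 5.
Galen drops from 6 to 5.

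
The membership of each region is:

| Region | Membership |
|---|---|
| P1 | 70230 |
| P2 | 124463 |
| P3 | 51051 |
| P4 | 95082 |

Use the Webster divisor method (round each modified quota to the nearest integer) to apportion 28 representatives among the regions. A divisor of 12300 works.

P1: 6; P2: 10; P3: 4; P4: 8

With modified divisor 12300: modified quotas P1 5.710, P2 10.119, P3 4.150, P4 7.730.
Rounding to the nearest integer: P1 6, P2 10, P3 4, P4 8 (total 28).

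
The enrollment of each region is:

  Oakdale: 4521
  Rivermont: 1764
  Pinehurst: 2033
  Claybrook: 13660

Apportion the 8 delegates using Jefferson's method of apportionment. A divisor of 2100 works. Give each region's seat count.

Oakdale 2, Rivermont 0, Pinehurst 0, Claybrook 6

With modified divisor 2100: modified quotas Oakdale 2.153, Rivermont 0.840, Pinehurst 0.968, Claybrook 6.505.
Rounding down: Oakdale 2, Rivermont 0, Pinehurst 0, Claybrook 6 (total 8).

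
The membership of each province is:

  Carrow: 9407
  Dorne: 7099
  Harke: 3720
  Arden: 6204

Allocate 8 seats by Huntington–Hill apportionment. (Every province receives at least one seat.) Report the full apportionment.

Carrow 3, Dorne 2, Harke 1, Arden 2

With divisor 3369: modified quotas Carrow 2.792, Dorne 2.107, Harke 1.104, Arden 1.841.
Geometric-mean thresholds: Carrow √(2·3)=2.449, Dorne √(2·3)=2.449, Harke √(1·2)=1.414, Arden √(1·2)=1.414.
Each quota rounded against its threshold gives Carrow 3, Dorne 2, Harke 1, Arden 2 (total 8).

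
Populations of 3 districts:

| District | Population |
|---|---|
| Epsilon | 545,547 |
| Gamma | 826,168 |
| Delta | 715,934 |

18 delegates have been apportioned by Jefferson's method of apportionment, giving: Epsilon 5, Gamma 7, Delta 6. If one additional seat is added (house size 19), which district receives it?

Gamma

Priority for the next seat is population ÷ (current seats + 1).
Priorities: Epsilon 90924.500, Gamma 103271.000, Delta 102276.286.
Highest priority: Gamma.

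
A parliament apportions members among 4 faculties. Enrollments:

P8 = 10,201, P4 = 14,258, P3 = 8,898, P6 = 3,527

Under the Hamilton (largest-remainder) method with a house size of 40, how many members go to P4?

Total 36884; standard divisor 36884/40 ≈ 922.1.
Standard quotas: P8 11.0628, P4 15.4625, P3 9.6497, P6 3.8250.
Lower quotas: P8 11, P4 15, P3 9, P6 3 (sum 38, leaving 2 seats).
Remainders in descending order: P6 0.8250, P3 0.6497, P4 0.4625, P8 0.0628.
The surplus seats go to P6, P3.
P4 receives 15.

15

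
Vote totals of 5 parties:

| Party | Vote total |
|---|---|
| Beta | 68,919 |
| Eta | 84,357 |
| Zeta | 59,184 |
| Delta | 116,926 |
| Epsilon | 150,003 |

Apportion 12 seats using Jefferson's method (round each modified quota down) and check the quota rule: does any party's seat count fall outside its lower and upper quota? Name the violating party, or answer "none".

none

Standard quotas: Beta 1.725, Eta 2.112, Zeta 1.481, Delta 2.927, Epsilon 3.755.
Jefferson allocation: Beta 2, Eta 2, Zeta 1, Delta 3, Epsilon 4.
Every allocation lies between the lower and upper quota.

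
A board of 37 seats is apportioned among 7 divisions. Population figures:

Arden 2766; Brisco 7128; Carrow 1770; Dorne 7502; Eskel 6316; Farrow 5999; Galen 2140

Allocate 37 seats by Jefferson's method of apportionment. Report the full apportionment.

Standard divisor 33621/37 ≈ 908.676; standard quotas: Arden 3.044, Brisco 7.844, Carrow 1.948, Dorne 8.256, Eskel 6.951, Farrow 6.602, Galen 2.355.
Rounding down gives 3, 7, 1, 8, 6, 6, 2 = 33 seats, so the divisor must be adjusted.
With modified divisor 850: modified quotas Arden 3.254, Brisco 8.386, Carrow 2.082, Dorne 8.826, Eskel 7.431, Farrow 7.058, Galen 2.518.
Rounding down: Arden 3, Brisco 8, Carrow 2, Dorne 8, Eskel 7, Farrow 7, Galen 2 (total 37).

Arden=3, Brisco=8, Carrow=2, Dorne=8, Eskel=7, Farrow=7, Galen=2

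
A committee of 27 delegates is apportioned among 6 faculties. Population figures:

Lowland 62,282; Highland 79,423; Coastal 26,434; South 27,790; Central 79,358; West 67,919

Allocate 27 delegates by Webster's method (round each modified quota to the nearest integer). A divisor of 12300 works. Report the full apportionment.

Lowland 5, Highland 6, Coastal 2, South 2, Central 6, West 6

With modified divisor 12300: modified quotas Lowland 5.064, Highland 6.457, Coastal 2.149, South 2.259, Central 6.452, West 5.522.
Rounding to the nearest integer: Lowland 5, Highland 6, Coastal 2, South 2, Central 6, West 6 (total 27).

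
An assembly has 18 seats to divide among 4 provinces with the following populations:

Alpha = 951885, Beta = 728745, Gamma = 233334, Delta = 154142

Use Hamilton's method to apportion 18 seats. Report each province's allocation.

Alpha 8; Beta 7; Gamma 2; Delta 1

The standard divisor is 2068106/18 ≈ 114894.778.
Standard quotas: Alpha 8.2848, Beta 6.3427, Gamma 2.0308, Delta 1.3416.
Lower quotas: Alpha 8, Beta 6, Gamma 2, Delta 1 (sum 17, leaving 1 seat).
Remainders in descending order: Beta 0.3427, Delta 0.3416, Alpha 0.2848, Gamma 0.0308.
Largest remainder: Beta receives the extra seat.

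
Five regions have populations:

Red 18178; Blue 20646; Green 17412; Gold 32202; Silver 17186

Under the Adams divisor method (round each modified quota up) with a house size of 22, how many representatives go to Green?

Standard divisor 105624/22 ≈ 4801.091; standard quotas: Red 3.786, Blue 4.300, Green 3.627, Gold 6.707, Silver 3.580.
Rounding up gives 4, 5, 4, 7, 4 = 24 seats, so the divisor must be adjusted.
With modified divisor 5500: modified quotas Red 3.305, Blue 3.754, Green 3.166, Gold 5.855, Silver 3.125.
Rounding up: Red 4, Blue 4, Green 4, Gold 6, Silver 4 (total 22).
Green receives 4.

4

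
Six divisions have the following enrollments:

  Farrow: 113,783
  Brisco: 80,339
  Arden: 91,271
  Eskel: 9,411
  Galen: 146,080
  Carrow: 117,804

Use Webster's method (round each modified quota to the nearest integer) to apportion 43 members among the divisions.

Farrow 9, Brisco 6, Arden 7, Eskel 1, Galen 11, Carrow 9

Standard divisor 558688/43 ≈ 12992.744; standard quotas: Farrow 8.757, Brisco 6.183, Arden 7.025, Eskel 0.724, Galen 11.243, Carrow 9.067.
Rounding to the nearest integer gives Farrow 9, Brisco 6, Arden 7, Eskel 1, Galen 11, Carrow 9 — total 43, matching the house size, so no adjustment is needed.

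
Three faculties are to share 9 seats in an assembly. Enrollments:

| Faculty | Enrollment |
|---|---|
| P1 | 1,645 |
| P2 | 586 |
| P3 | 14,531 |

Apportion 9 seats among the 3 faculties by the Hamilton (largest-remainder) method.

Standard divisor: 16762 ÷ 9 ≈ 1862.444.
Standard quotas: P1 0.8832, P2 0.3146, P3 7.8021.
Lower quotas: P1 0, P2 0, P3 7 (sum 7, leaving 2 seats).
Remainders in descending order: P1 0.8832, P3 0.8021, P2 0.3146.
Largest remainders: P1, P3 receive the extra seats.

P1=1, P2=0, P3=8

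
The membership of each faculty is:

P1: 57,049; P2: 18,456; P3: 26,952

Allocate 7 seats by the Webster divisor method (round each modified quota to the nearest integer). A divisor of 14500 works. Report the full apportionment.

With modified divisor 14500: modified quotas P1 3.934, P2 1.273, P3 1.859.
Rounding to the nearest integer: P1 4, P2 1, P3 2 (total 7).

P1=4; P2=1; P3=2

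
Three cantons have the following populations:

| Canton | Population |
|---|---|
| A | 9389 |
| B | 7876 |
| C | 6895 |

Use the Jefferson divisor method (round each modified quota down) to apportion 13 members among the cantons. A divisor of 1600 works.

A 5, B 4, C 4

With modified divisor 1600: modified quotas A 5.868, B 4.923, C 4.309.
Rounding down: A 5, B 4, C 4 (total 13).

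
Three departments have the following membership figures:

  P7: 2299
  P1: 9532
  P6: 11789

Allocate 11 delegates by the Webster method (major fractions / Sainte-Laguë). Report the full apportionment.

Standard divisor 23620/11 ≈ 2147.273; standard quotas: P7 1.071, P1 4.439, P6 5.490.
Rounding to the nearest integer gives 1, 4, 5 = 10 seats, so the divisor must be adjusted.
With modified divisor 2130: modified quotas P7 1.079, P1 4.475, P6 5.535.
Rounding to the nearest integer: P7 1, P1 4, P6 6 (total 11).

P7=1, P1=4, P6=6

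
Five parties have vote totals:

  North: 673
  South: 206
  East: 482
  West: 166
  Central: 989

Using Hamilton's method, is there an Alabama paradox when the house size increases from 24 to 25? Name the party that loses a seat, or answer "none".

At 24 seats: North 6, South 2, East 5, West 2, Central 9.
At 25 seats: North 7, South 2, East 5, West 1, Central 10.
West drops from 2 to 1.

West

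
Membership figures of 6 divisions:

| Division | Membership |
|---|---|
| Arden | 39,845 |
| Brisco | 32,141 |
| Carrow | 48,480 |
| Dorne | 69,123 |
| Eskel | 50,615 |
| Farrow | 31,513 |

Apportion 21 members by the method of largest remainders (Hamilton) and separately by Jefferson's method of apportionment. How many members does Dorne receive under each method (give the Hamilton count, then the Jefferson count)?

Hamilton: Arden 3, Brisco 3, Carrow 4, Dorne 5, Eskel 4, Farrow 2.
Jefferson: Arden 3, Brisco 2, Carrow 4, Dorne 6, Eskel 4, Farrow 2.
Dorne gets 5 under Hamilton and 6 under Jefferson.

5 and 6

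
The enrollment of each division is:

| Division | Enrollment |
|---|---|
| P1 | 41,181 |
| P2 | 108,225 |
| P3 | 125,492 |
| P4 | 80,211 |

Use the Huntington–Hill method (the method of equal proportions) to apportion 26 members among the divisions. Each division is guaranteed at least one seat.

P1 3, P2 8, P3 9, P4 6

With divisor 13845: modified quotas P1 2.974, P2 7.817, P3 9.064, P4 5.793.
Geometric-mean thresholds: P1 √(2·3)=2.449, P2 √(7·8)=7.483, P3 √(9·10)=9.487, P4 √(5·6)=5.477.
Each quota rounded against its threshold gives P1 3, P2 8, P3 9, P4 6 (total 26).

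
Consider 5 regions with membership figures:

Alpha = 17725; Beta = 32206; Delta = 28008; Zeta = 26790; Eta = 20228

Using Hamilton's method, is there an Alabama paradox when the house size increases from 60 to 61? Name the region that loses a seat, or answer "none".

At 60 seats: Alpha 9, Beta 15, Delta 13, Zeta 13, Eta 10.
At 61 seats: Alpha 8, Beta 16, Delta 14, Zeta 13, Eta 10.
Alpha drops from 9 to 8.

Alpha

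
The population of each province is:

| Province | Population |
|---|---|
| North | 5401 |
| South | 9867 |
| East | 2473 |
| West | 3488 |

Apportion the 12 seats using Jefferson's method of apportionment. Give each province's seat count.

Standard divisor 21229/12 ≈ 1769.083; standard quotas: North 3.053, South 5.577, East 1.398, West 1.972.
Rounding down gives 3, 5, 1, 1 = 10 seats, so the divisor must be adjusted.
With modified divisor 1500: modified quotas North 3.601, South 6.578, East 1.649, West 2.325.
Rounding down: North 3, South 6, East 1, West 2 (total 12).

North 3; South 6; East 1; West 2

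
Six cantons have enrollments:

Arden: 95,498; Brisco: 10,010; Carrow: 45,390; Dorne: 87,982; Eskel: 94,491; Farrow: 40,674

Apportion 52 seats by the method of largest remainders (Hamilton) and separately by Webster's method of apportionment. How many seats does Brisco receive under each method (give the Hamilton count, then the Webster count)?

Hamilton: Arden 13, Brisco 2, Carrow 6, Dorne 12, Eskel 13, Farrow 6.
Webster: Arden 14, Brisco 1, Carrow 6, Dorne 12, Eskel 13, Farrow 6.
Brisco gets 2 under Hamilton and 1 under Webster.

2 and 1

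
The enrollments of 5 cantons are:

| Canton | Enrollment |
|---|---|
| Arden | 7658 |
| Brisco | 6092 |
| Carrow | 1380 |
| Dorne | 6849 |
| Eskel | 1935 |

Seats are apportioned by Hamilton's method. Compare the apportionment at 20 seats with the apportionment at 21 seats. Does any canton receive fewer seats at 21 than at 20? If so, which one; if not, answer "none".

At 20 seats: Arden 6, Brisco 5, Carrow 1, Dorne 6, Eskel 2.
At 21 seats: Arden 7, Brisco 5, Carrow 1, Dorne 6, Eskel 2.
No canton's allocation decreased.

none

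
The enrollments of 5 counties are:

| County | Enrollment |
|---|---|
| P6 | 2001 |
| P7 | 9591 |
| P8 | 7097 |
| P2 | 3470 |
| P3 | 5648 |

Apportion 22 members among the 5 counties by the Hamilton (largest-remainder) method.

Standard divisor: 27807 ÷ 22 ≈ 1263.955.
Standard quotas: P6 1.5831, P7 7.5881, P8 5.6149, P2 2.7454, P3 4.4685.
Lower quotas: P6 1, P7 7, P8 5, P2 2, P3 4 (sum 19, leaving 3 seats).
Remainders in descending order: P2 0.7454, P8 0.6149, P7 0.5881, P6 0.5831, P3 0.4685.
The surplus seats go to P2, P8, P7.

P6 1, P7 8, P8 6, P2 3, P3 4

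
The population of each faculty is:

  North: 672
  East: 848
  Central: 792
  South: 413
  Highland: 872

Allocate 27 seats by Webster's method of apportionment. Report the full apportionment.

North: 5; East: 6; Central: 6; South: 3; Highland: 7

Standard divisor 3597/27 ≈ 133.222; standard quotas: North 5.044, East 6.365, Central 5.945, South 3.100, Highland 6.545.
Rounding to the nearest integer gives North 5, East 6, Central 6, South 3, Highland 7 — total 27, matching the house size, so no adjustment is needed.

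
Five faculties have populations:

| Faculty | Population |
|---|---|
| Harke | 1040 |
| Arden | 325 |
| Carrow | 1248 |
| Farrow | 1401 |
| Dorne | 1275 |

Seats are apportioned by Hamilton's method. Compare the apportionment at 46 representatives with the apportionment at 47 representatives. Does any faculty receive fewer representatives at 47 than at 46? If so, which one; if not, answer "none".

At 46 seats: Harke 9, Arden 3, Carrow 11, Farrow 12, Dorne 11.
At 47 seats: Harke 9, Arden 3, Carrow 11, Farrow 13, Dorne 11.
No faculty's allocation decreased.

none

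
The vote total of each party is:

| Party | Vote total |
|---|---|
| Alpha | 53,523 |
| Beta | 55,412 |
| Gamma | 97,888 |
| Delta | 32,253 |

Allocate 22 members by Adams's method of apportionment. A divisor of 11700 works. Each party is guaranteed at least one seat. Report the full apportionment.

With modified divisor 11700: modified quotas Alpha 4.575, Beta 4.736, Gamma 8.366, Delta 2.757.
Rounding up: Alpha 5, Beta 5, Gamma 9, Delta 3 (total 22).

Alpha 5, Beta 5, Gamma 9, Delta 3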